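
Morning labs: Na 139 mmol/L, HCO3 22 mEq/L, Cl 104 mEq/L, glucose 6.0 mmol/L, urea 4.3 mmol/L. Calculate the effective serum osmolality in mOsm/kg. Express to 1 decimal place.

Effective osmolality excludes urea (freely permeant across cell membranes):
2·Na + glucose
= 2·139 + 6
= 278 + 6
= 284 mOsm/kg

284.0 mOsm/kg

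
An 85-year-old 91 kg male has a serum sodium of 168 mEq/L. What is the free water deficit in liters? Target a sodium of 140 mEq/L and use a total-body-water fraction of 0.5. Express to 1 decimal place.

9.1 L

TBW = 0.5 · 91 = 45.5 L
Free water deficit = TBW · (Na/140 − 1)
= 45.5 · (168/140 − 1)
= 45.5 · 0.2
= 9.1 L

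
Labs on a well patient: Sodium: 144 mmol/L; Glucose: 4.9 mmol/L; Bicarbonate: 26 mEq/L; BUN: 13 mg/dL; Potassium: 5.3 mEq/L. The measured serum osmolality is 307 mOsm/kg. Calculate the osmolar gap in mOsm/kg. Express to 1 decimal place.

9.5 mOsm/kg

Calculated osmolality = 2·Na + glucose + BUN/2.8
= 2·144 + 4.9 + 13/2.8
= 288 + 4.90 + 4.64
= 297.54 mOsm/kg ≈ 297.5 mOsm/kg
Osmolar gap = measured − calculated = 307 − 297.5 = 9.5 mOsm/kg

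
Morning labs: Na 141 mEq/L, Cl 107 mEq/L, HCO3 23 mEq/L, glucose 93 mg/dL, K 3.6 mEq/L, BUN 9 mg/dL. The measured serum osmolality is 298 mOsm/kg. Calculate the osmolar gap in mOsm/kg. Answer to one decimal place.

Calculated osmolality = 2·Na + glucose/18 + BUN/2.8
= 2·141 + 93/18 + 9/2.8
= 282 + 5.17 + 3.21
= 290.38 mOsm/kg ≈ 290.4 mOsm/kg
Osmolar gap = measured − calculated = 298 − 290.4 = 7.6 mOsm/kg

7.6 mOsm/kg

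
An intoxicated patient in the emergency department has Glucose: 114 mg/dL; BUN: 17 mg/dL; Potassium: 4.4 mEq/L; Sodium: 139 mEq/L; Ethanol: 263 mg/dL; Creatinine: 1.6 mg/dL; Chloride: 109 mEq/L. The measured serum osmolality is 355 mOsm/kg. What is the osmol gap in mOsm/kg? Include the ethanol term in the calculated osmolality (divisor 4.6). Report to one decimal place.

Calculated osmolality = 2·Na + glucose/18 + BUN/2.8 + ethanol/4.6
= 2·139 + 114/18 + 17/2.8 + 263/4.6
= 278 + 6.33 + 6.07 + 57.17
= 347.57 mOsm/kg ≈ 347.6 mOsm/kg
Osmolar gap = measured − calculated = 355 − 347.6 = 7.4 mOsm/kg

7.4 mOsm/kg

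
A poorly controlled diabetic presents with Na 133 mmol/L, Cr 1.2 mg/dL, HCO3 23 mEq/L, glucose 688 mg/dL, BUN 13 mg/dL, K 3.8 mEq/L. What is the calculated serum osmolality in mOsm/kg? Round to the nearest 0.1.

308.9 mOsm/kg

Calculated osmolality = 2·Na + glucose/18 + BUN/2.8
= 2·133 + 688/18 + 13/2.8
= 266 + 38.22 + 4.64
= 308.86 mOsm/kg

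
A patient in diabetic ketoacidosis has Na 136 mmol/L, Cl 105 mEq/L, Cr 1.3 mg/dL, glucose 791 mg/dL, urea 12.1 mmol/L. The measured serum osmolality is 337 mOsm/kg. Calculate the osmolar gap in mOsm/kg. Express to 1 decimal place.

9.0 mOsm/kg

Calculated osmolality = 2·Na + glucose/18 + urea
= 2·136 + 791/18 + 12.1
= 272 + 43.94 + 12.10
= 328.04 mOsm/kg ≈ 328.0 mOsm/kg
Osmolar gap = measured − calculated = 337 − 328.0 = 9.0 mOsm/kg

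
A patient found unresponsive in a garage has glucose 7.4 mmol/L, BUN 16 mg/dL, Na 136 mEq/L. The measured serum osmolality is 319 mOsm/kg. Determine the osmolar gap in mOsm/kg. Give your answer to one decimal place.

33.9 mOsm/kg

Calculated osmolality = 2·Na + glucose + BUN/2.8
= 2·136 + 7.4 + 16/2.8
= 272 + 7.40 + 5.71
= 285.11 mOsm/kg ≈ 285.1 mOsm/kg
Osmolar gap = measured − calculated = 319 − 285.1 = 33.9 mOsm/kg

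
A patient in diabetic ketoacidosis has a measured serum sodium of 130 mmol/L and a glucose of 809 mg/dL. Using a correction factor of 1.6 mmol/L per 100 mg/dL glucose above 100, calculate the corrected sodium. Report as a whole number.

141 mmol/L

Corrected Na = measured Na + 1.6 · (glucose − 100)/100
= 130 + 1.6 · (809 − 100)/100
= 130 + 11.3
= 141.3 mmol/L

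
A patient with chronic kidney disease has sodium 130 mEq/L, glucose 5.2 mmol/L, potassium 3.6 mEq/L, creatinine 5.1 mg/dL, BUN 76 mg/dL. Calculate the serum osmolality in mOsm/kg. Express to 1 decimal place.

292.3 mOsm/kg

Calculated osmolality = 2·Na + glucose + BUN/2.8
= 2·130 + 5.2 + 76/2.8
= 260 + 5.20 + 27.14
= 292.34 mOsm/kg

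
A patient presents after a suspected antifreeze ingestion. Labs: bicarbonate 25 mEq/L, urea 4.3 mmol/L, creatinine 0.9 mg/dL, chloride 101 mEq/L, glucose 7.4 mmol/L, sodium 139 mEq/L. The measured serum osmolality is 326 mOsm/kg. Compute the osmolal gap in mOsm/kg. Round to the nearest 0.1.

Calculated osmolality = 2·Na + glucose + urea
= 2·139 + 7.4 + 4.3
= 278 + 7.40 + 4.30
= 289.7 mOsm/kg ≈ 289.7 mOsm/kg
Osmolar gap = measured − calculated = 326 − 289.7 = 36.3 mOsm/kg

36.3 mOsm/kg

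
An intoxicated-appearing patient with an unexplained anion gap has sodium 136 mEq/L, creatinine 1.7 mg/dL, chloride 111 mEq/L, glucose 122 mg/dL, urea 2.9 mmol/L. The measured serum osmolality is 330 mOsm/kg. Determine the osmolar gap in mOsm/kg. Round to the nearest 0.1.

Calculated osmolality = 2·Na + glucose/18 + urea
= 2·136 + 122/18 + 2.9
= 272 + 6.78 + 2.90
= 281.68 mOsm/kg ≈ 281.7 mOsm/kg
Osmolar gap = measured − calculated = 330 − 281.7 = 48.3 mOsm/kg

48.3 mOsm/kg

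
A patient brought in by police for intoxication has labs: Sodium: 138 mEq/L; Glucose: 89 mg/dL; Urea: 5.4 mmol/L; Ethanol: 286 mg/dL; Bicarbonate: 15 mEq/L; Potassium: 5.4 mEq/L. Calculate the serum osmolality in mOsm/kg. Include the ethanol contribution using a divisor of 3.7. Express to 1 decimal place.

363.6 mOsm/kg

Calculated osmolality = 2·Na + glucose/18 + urea + ethanol/3.7
= 2·138 + 89/18 + 5.4 + 286/3.7
= 276 + 4.94 + 5.40 + 77.30
= 363.64 mOsm/kg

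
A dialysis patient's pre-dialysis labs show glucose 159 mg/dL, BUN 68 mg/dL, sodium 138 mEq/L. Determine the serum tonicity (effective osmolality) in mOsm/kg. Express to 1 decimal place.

284.8 mOsm/kg

Effective osmolality excludes urea (freely permeant across cell membranes):
2·Na + glucose/18
= 2·138 + 159/18
= 276 + 8.83
= 284.83 mOsm/kg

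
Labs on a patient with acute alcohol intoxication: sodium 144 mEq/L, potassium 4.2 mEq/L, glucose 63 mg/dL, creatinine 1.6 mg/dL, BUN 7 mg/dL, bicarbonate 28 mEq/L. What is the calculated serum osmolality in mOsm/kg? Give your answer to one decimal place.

Calculated osmolality = 2·Na + glucose/18 + BUN/2.8
= 2·144 + 63/18 + 7/2.8
= 288 + 3.50 + 2.50
= 294 mOsm/kg

294.0 mOsm/kg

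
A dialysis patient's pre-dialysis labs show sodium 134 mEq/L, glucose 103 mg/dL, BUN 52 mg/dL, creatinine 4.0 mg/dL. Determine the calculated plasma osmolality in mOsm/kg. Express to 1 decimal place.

Calculated osmolality = 2·Na + glucose/18 + BUN/2.8
= 2·134 + 103/18 + 52/2.8
= 268 + 5.72 + 18.57
= 292.29 mOsm/kg

292.3 mOsm/kg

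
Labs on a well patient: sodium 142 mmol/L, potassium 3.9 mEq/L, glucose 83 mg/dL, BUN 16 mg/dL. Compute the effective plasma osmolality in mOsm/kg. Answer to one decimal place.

Effective osmolality excludes urea (freely permeant across cell membranes):
2·Na + glucose/18
= 2·142 + 83/18
= 284 + 4.61
= 288.61 mOsm/kg

288.6 mOsm/kg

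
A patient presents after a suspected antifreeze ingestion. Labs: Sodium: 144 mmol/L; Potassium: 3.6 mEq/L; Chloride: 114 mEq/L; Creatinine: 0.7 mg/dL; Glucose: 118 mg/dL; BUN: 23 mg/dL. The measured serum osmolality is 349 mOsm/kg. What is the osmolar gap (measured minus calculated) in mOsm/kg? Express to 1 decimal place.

46.2 mOsm/kg

Calculated osmolality = 2·Na + glucose/18 + BUN/2.8
= 2·144 + 118/18 + 23/2.8
= 288 + 6.56 + 8.21
= 302.77 mOsm/kg ≈ 302.8 mOsm/kg
Osmolar gap = measured − calculated = 349 − 302.8 = 46.2 mOsm/kg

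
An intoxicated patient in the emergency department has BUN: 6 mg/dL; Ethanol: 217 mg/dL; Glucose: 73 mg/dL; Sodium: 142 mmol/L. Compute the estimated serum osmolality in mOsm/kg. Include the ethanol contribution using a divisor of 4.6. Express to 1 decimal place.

337.4 mOsm/kg

Calculated osmolality = 2·Na + glucose/18 + BUN/2.8 + ethanol/4.6
= 2·142 + 73/18 + 6/2.8 + 217/4.6
= 284 + 4.06 + 2.14 + 47.17
= 337.37 mOsm/kg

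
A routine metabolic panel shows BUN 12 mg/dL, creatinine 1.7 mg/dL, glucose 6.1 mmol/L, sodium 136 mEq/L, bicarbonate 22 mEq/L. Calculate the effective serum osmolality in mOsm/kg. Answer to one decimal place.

278.1 mOsm/kg

Effective osmolality excludes urea (freely permeant across cell membranes):
2·Na + glucose
= 2·136 + 6.1
= 272 + 6.1
= 278.1 mOsm/kg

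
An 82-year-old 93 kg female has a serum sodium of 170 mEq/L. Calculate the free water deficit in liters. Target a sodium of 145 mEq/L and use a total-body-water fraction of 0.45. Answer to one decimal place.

TBW = 0.45 · 93 = 41.85 L
Free water deficit = TBW · (Na/145 − 1)
= 41.85 · (170/145 − 1)
= 41.85 · 0.1724
= 7.21 L

7.2 L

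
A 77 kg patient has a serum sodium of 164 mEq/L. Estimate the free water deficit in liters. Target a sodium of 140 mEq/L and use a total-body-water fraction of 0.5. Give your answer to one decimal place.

TBW = 0.5 · 77 = 38.5 L
Free water deficit = TBW · (Na/140 − 1)
= 38.5 · (164/140 − 1)
= 38.5 · 0.1714
= 6.6 L

6.6 L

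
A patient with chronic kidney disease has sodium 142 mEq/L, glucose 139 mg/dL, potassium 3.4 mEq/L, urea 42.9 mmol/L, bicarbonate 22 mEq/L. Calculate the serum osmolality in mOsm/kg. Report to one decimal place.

Calculated osmolality = 2·Na + glucose/18 + urea
= 2·142 + 139/18 + 42.9
= 284 + 7.72 + 42.90
= 334.62 mOsm/kg

334.6 mOsm/kg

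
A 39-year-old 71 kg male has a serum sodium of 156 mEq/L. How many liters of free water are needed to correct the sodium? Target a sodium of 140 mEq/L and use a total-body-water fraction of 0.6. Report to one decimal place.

TBW = 0.6 · 71 = 42.6 L
Free water deficit = TBW · (Na/140 − 1)
= 42.6 · (156/140 − 1)
= 42.6 · 0.1143
= 4.87 L

4.9 L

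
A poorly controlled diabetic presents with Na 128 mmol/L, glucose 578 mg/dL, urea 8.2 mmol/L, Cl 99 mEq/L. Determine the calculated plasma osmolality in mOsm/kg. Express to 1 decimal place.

296.3 mOsm/kg

Calculated osmolality = 2·Na + glucose/18 + urea
= 2·128 + 578/18 + 8.2
= 256 + 32.11 + 8.20
= 296.31 mOsm/kg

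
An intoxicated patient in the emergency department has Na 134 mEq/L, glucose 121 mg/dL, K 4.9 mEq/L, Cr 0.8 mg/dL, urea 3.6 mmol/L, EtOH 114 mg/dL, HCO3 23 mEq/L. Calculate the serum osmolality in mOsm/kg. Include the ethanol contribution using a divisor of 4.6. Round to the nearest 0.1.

Calculated osmolality = 2·Na + glucose/18 + urea + ethanol/4.6
= 2·134 + 121/18 + 3.6 + 114/4.6
= 268 + 6.72 + 3.60 + 24.78
= 303.1 mOsm/kg

303.1 mOsm/kg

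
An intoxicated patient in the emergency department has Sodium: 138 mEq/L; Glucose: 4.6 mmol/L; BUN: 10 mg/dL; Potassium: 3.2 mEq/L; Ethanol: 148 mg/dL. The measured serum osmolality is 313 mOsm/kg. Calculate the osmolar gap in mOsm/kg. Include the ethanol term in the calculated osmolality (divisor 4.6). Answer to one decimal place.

-3.3 mOsm/kg

Calculated osmolality = 2·Na + glucose + BUN/2.8 + ethanol/4.6
= 2·138 + 4.6 + 10/2.8 + 148/4.6
= 276 + 4.60 + 3.57 + 32.17
= 316.34 mOsm/kg ≈ 316.3 mOsm/kg
Osmolar gap = measured − calculated = 313 − 316.3 = -3.3 mOsm/kg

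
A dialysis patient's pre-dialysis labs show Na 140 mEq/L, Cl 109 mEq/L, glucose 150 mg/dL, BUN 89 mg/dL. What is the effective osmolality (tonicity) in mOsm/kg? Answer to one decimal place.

Effective osmolality excludes urea (freely permeant across cell membranes):
2·Na + glucose/18
= 2·140 + 150/18
= 280 + 8.33
= 288.33 mOsm/kg

288.3 mOsm/kg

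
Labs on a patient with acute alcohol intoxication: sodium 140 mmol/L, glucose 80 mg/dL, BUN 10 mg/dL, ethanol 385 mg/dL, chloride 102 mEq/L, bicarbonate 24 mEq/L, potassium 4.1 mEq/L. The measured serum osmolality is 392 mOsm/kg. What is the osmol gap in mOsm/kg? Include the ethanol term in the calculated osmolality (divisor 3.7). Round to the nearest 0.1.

-0.1 mOsm/kg

Calculated osmolality = 2·Na + glucose/18 + BUN/2.8 + ethanol/3.7
= 2·140 + 80/18 + 10/2.8 + 385/3.7
= 280 + 4.44 + 3.57 + 104.05
= 392.06 mOsm/kg ≈ 392.1 mOsm/kg
Osmolar gap = measured − calculated = 392 − 392.1 = -0.1 mOsm/kg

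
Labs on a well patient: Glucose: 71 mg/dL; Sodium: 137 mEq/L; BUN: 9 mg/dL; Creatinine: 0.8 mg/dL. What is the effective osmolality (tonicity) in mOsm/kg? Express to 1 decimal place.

277.9 mOsm/kg

Effective osmolality excludes urea (freely permeant across cell membranes):
2·Na + glucose/18
= 2·137 + 71/18
= 274 + 3.94
= 277.94 mOsm/kg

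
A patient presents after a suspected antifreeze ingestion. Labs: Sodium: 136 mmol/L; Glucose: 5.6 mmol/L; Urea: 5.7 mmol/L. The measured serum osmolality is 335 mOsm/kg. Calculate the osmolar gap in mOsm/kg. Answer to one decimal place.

51.7 mOsm/kg

Calculated osmolality = 2·Na + glucose + urea
= 2·136 + 5.6 + 5.7
= 272 + 5.60 + 5.70
= 283.3 mOsm/kg ≈ 283.3 mOsm/kg
Osmolar gap = measured − calculated = 335 − 283.3 = 51.7 mOsm/kg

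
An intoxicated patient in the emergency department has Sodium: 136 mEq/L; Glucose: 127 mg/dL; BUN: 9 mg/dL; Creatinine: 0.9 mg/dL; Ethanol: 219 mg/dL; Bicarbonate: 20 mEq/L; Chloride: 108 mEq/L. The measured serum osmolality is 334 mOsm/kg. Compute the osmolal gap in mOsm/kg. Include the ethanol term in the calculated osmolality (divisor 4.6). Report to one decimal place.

4.1 mOsm/kg

Calculated osmolality = 2·Na + glucose/18 + BUN/2.8 + ethanol/4.6
= 2·136 + 127/18 + 9/2.8 + 219/4.6
= 272 + 7.06 + 3.21 + 47.61
= 329.88 mOsm/kg ≈ 329.9 mOsm/kg
Osmolar gap = measured − calculated = 334 − 329.9 = 4.1 mOsm/kg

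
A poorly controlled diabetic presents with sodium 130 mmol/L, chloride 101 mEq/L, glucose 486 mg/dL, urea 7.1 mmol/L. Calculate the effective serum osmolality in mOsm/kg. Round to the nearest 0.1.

287.0 mOsm/kg

Effective osmolality excludes urea (freely permeant across cell membranes):
2·Na + glucose/18
= 2·130 + 486/18
= 260 + 27
= 287 mOsm/kg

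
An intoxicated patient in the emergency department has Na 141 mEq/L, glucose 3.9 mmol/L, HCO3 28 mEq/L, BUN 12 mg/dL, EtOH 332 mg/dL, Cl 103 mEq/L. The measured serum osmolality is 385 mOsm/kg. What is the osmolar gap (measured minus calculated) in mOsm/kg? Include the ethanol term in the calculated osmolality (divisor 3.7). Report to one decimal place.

5.1 mOsm/kg

Calculated osmolality = 2·Na + glucose + BUN/2.8 + ethanol/3.7
= 2·141 + 3.9 + 12/2.8 + 332/3.7
= 282 + 3.90 + 4.29 + 89.73
= 379.92 mOsm/kg ≈ 379.9 mOsm/kg
Osmolar gap = measured − calculated = 385 − 379.9 = 5.1 mOsm/kg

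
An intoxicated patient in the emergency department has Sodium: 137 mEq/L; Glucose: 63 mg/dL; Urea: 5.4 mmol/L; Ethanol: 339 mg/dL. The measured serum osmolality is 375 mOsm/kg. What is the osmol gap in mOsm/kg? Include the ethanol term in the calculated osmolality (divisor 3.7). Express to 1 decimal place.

0.5 mOsm/kg

Calculated osmolality = 2·Na + glucose/18 + urea + ethanol/3.7
= 2·137 + 63/18 + 5.4 + 339/3.7
= 274 + 3.50 + 5.40 + 91.62
= 374.52 mOsm/kg ≈ 374.5 mOsm/kg
Osmolar gap = measured − calculated = 375 − 374.5 = 0.5 mOsm/kg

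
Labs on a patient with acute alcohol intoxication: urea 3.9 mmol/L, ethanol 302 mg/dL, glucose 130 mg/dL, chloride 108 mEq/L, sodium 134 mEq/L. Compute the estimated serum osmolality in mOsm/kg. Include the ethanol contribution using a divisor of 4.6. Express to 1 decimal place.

Calculated osmolality = 2·Na + glucose/18 + urea + ethanol/4.6
= 2·134 + 130/18 + 3.9 + 302/4.6
= 268 + 7.22 + 3.90 + 65.65
= 344.77 mOsm/kg

344.8 mOsm/kg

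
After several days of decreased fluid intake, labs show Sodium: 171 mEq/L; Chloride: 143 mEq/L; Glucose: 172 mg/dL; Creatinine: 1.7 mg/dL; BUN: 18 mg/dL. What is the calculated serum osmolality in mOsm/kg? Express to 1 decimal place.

358.0 mOsm/kg

Calculated osmolality = 2·Na + glucose/18 + BUN/2.8
= 2·171 + 172/18 + 18/2.8
= 342 + 9.56 + 6.43
= 357.99 mOsm/kg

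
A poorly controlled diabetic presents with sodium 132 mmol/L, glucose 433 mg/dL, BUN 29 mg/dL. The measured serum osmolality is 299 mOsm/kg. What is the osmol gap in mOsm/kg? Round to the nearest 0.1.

Calculated osmolality = 2·Na + glucose/18 + BUN/2.8
= 2·132 + 433/18 + 29/2.8
= 264 + 24.06 + 10.36
= 298.42 mOsm/kg ≈ 298.4 mOsm/kg
Osmolar gap = measured − calculated = 299 − 298.4 = 0.6 mOsm/kg

0.6 mOsm/kg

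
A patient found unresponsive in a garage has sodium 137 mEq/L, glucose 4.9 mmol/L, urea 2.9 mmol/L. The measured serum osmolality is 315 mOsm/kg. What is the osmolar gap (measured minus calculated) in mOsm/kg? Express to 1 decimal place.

33.2 mOsm/kg

Calculated osmolality = 2·Na + glucose + urea
= 2·137 + 4.9 + 2.9
= 274 + 4.90 + 2.90
= 281.8 mOsm/kg ≈ 281.8 mOsm/kg
Osmolar gap = measured − calculated = 315 − 281.8 = 33.2 mOsm/kg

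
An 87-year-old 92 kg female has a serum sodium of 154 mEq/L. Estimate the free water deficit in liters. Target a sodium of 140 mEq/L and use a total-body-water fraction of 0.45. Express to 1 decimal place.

4.1 L

TBW = 0.45 · 92 = 41.4 L
Free water deficit = TBW · (Na/140 − 1)
= 41.4 · (154/140 − 1)
= 41.4 · 0.1
= 4.14 L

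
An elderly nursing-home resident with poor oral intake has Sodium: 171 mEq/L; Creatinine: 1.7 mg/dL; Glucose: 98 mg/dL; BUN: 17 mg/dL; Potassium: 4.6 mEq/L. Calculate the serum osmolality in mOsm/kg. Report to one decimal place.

Calculated osmolality = 2·Na + glucose/18 + BUN/2.8
= 2·171 + 98/18 + 17/2.8
= 342 + 5.44 + 6.07
= 353.51 mOsm/kg

353.5 mOsm/kg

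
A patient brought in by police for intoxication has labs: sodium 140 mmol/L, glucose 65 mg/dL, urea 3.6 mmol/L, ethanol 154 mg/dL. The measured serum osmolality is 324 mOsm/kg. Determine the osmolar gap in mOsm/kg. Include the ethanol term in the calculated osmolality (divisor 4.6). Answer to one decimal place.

Calculated osmolality = 2·Na + glucose/18 + urea + ethanol/4.6
= 2·140 + 65/18 + 3.6 + 154/4.6
= 280 + 3.61 + 3.60 + 33.48
= 320.69 mOsm/kg ≈ 320.7 mOsm/kg
Osmolar gap = measured − calculated = 324 − 320.7 = 3.3 mOsm/kg

3.3 mOsm/kg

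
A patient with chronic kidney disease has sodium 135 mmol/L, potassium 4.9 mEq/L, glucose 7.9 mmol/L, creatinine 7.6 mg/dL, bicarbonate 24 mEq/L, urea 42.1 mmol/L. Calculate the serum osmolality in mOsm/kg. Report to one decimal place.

320.0 mOsm/kg

Calculated osmolality = 2·Na + glucose + urea
= 2·135 + 7.9 + 42.1
= 270 + 7.90 + 42.10
= 320 mOsm/kg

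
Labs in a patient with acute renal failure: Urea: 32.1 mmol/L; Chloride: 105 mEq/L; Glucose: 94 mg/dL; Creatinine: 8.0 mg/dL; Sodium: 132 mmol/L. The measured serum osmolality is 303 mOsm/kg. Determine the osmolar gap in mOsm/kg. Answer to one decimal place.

1.7 mOsm/kg

Calculated osmolality = 2·Na + glucose/18 + urea
= 2·132 + 94/18 + 32.1
= 264 + 5.22 + 32.10
= 301.32 mOsm/kg ≈ 301.3 mOsm/kg
Osmolar gap = measured − calculated = 303 − 301.3 = 1.7 mOsm/kg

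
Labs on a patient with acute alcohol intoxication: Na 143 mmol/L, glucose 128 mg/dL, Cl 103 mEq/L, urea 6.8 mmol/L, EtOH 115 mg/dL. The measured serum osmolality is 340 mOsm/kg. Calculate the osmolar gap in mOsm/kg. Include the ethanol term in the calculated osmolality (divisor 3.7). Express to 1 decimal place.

Calculated osmolality = 2·Na + glucose/18 + urea + ethanol/3.7
= 2·143 + 128/18 + 6.8 + 115/3.7
= 286 + 7.11 + 6.80 + 31.08
= 330.99 mOsm/kg ≈ 331.0 mOsm/kg
Osmolar gap = measured − calculated = 340 − 331.0 = 9.0 mOsm/kg

9.0 mOsm/kg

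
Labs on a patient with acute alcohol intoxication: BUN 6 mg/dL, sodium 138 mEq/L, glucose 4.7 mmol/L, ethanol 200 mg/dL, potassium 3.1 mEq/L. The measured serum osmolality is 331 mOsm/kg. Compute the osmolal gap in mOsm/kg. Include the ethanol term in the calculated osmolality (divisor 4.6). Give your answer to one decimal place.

4.7 mOsm/kg

Calculated osmolality = 2·Na + glucose + BUN/2.8 + ethanol/4.6
= 2·138 + 4.7 + 6/2.8 + 200/4.6
= 276 + 4.70 + 2.14 + 43.48
= 326.32 mOsm/kg ≈ 326.3 mOsm/kg
Osmolar gap = measured − calculated = 331 − 326.3 = 4.7 mOsm/kg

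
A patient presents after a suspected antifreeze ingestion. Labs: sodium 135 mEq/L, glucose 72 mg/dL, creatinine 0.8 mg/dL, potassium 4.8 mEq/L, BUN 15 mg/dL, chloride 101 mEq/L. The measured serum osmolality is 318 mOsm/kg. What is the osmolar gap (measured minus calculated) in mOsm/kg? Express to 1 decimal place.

38.6 mOsm/kg

Calculated osmolality = 2·Na + glucose/18 + BUN/2.8
= 2·135 + 72/18 + 15/2.8
= 270 + 4 + 5.36
= 279.36 mOsm/kg ≈ 279.4 mOsm/kg
Osmolar gap = measured − calculated = 318 − 279.4 = 38.6 mOsm/kg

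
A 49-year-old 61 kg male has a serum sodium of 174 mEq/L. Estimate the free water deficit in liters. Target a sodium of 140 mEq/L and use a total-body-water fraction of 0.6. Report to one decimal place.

8.9 L

TBW = 0.6 · 61 = 36.6 L
Free water deficit = TBW · (Na/140 − 1)
= 36.6 · (174/140 − 1)
= 36.6 · 0.2429
= 8.89 L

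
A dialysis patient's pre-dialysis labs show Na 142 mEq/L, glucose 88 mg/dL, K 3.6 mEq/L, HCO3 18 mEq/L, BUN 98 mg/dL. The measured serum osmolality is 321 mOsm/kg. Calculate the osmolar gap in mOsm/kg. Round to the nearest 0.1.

Calculated osmolality = 2·Na + glucose/18 + BUN/2.8
= 2·142 + 88/18 + 98/2.8
= 284 + 4.89 + 35
= 323.89 mOsm/kg ≈ 323.9 mOsm/kg
Osmolar gap = measured − calculated = 321 − 323.9 = -2.9 mOsm/kg

-2.9 mOsm/kg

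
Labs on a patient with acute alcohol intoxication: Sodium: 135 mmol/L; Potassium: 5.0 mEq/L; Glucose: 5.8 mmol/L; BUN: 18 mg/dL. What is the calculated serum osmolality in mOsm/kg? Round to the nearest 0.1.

282.2 mOsm/kg

Calculated osmolality = 2·Na + glucose + BUN/2.8
= 2·135 + 5.8 + 18/2.8
= 270 + 5.80 + 6.43
= 282.23 mOsm/kg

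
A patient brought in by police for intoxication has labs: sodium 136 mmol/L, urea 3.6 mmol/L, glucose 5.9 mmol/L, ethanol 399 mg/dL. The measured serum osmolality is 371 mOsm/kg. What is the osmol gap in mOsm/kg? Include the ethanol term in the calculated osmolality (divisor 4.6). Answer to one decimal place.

Calculated osmolality = 2·Na + glucose + urea + ethanol/4.6
= 2·136 + 5.9 + 3.6 + 399/4.6
= 272 + 5.90 + 3.60 + 86.74
= 368.24 mOsm/kg ≈ 368.2 mOsm/kg
Osmolar gap = measured − calculated = 371 − 368.2 = 2.8 mOsm/kg

2.8 mOsm/kg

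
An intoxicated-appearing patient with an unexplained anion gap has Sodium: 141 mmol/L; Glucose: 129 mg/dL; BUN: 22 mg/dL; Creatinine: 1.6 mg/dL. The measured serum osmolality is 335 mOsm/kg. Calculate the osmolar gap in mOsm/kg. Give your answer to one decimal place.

Calculated osmolality = 2·Na + glucose/18 + BUN/2.8
= 2·141 + 129/18 + 22/2.8
= 282 + 7.17 + 7.86
= 297.03 mOsm/kg ≈ 297.0 mOsm/kg
Osmolar gap = measured − calculated = 335 − 297.0 = 38.0 mOsm/kg

38.0 mOsm/kg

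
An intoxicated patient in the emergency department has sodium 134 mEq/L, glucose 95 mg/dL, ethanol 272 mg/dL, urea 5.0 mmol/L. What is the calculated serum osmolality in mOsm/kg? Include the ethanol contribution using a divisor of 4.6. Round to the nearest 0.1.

337.4 mOsm/kg

Calculated osmolality = 2·Na + glucose/18 + urea + ethanol/4.6
= 2·134 + 95/18 + 5 + 272/4.6
= 268 + 5.28 + 5 + 59.13
= 337.41 mOsm/kg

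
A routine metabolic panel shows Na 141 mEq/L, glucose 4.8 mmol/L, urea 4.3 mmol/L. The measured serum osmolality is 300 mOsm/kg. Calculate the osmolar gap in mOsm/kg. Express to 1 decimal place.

Calculated osmolality = 2·Na + glucose + urea
= 2·141 + 4.8 + 4.3
= 282 + 4.80 + 4.30
= 291.1 mOsm/kg ≈ 291.1 mOsm/kg
Osmolar gap = measured − calculated = 300 − 291.1 = 8.9 mOsm/kg

8.9 mOsm/kg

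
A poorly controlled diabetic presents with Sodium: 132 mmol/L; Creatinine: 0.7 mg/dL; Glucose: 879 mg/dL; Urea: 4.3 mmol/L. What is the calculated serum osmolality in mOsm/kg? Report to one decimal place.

Calculated osmolality = 2·Na + glucose/18 + urea
= 2·132 + 879/18 + 4.3
= 264 + 48.83 + 4.30
= 317.13 mOsm/kg

317.1 mOsm/kg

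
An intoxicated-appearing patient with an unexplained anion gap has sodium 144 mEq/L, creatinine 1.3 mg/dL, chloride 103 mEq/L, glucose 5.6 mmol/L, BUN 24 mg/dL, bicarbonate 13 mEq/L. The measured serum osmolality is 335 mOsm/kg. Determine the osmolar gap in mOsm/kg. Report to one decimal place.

Calculated osmolality = 2·Na + glucose + BUN/2.8
= 2·144 + 5.6 + 24/2.8
= 288 + 5.60 + 8.57
= 302.17 mOsm/kg ≈ 302.2 mOsm/kg
Osmolar gap = measured − calculated = 335 − 302.2 = 32.8 mOsm/kg

32.8 mOsm/kg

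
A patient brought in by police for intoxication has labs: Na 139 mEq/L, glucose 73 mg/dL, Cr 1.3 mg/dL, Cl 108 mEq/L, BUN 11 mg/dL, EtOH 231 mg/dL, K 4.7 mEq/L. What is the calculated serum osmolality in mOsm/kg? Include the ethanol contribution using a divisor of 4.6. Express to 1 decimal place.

Calculated osmolality = 2·Na + glucose/18 + BUN/2.8 + ethanol/4.6
= 2·139 + 73/18 + 11/2.8 + 231/4.6
= 278 + 4.06 + 3.93 + 50.22
= 336.21 mOsm/kg

336.2 mOsm/kg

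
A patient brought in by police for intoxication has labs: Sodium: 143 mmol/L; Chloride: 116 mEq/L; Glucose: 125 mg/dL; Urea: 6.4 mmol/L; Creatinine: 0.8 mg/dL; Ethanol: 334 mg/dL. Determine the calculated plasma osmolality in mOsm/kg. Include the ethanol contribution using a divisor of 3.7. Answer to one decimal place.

Calculated osmolality = 2·Na + glucose/18 + urea + ethanol/3.7
= 2·143 + 125/18 + 6.4 + 334/3.7
= 286 + 6.94 + 6.40 + 90.27
= 389.61 mOsm/kg

389.6 mOsm/kg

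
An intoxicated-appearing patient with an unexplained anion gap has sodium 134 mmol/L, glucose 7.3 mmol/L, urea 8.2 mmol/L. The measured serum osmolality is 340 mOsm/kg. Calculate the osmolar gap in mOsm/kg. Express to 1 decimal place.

56.5 mOsm/kg

Calculated osmolality = 2·Na + glucose + urea
= 2·134 + 7.3 + 8.2
= 268 + 7.30 + 8.20
= 283.5 mOsm/kg ≈ 283.5 mOsm/kg
Osmolar gap = measured − calculated = 340 − 283.5 = 56.5 mOsm/kg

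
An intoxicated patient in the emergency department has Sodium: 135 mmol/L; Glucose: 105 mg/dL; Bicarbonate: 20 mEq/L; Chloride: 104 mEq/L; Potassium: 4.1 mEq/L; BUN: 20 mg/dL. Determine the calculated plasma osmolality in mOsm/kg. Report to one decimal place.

Calculated osmolality = 2·Na + glucose/18 + BUN/2.8
= 2·135 + 105/18 + 20/2.8
= 270 + 5.83 + 7.14
= 282.97 mOsm/kg

283.0 mOsm/kg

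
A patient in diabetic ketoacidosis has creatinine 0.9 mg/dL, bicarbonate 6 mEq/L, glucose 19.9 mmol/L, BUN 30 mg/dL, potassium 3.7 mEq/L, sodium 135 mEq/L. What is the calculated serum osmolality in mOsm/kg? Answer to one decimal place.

Calculated osmolality = 2·Na + glucose + BUN/2.8
= 2·135 + 19.9 + 30/2.8
= 270 + 19.90 + 10.71
= 300.61 mOsm/kg

300.6 mOsm/kg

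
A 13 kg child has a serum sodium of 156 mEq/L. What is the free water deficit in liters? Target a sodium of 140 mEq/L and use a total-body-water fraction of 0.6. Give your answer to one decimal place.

0.9 L

TBW = 0.6 · 13 = 7.8 L
Free water deficit = TBW · (Na/140 − 1)
= 7.8 · (156/140 − 1)
= 7.8 · 0.1143
= 0.89 L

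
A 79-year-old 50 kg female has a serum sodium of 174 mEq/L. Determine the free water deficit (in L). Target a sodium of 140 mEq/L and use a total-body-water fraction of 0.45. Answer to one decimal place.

5.5 L

TBW = 0.45 · 50 = 22.5 L
Free water deficit = TBW · (Na/140 − 1)
= 22.5 · (174/140 − 1)
= 22.5 · 0.2429
= 5.47 L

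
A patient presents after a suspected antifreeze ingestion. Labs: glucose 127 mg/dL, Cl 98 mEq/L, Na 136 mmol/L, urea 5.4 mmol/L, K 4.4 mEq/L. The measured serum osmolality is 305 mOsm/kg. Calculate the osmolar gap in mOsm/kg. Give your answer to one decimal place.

20.5 mOsm/kg

Calculated osmolality = 2·Na + glucose/18 + urea
= 2·136 + 127/18 + 5.4
= 272 + 7.06 + 5.40
= 284.46 mOsm/kg ≈ 284.5 mOsm/kg
Osmolar gap = measured − calculated = 305 − 284.5 = 20.5 mOsm/kg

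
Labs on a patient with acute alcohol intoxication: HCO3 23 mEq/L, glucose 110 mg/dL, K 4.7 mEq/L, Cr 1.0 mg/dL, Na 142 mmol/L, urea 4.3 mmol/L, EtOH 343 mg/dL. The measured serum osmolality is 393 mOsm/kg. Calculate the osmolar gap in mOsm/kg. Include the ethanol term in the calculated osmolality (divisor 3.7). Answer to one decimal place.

Calculated osmolality = 2·Na + glucose/18 + urea + ethanol/3.7
= 2·142 + 110/18 + 4.3 + 343/3.7
= 284 + 6.11 + 4.30 + 92.70
= 387.11 mOsm/kg ≈ 387.1 mOsm/kg
Osmolar gap = measured − calculated = 393 − 387.1 = 5.9 mOsm/kg

5.9 mOsm/kg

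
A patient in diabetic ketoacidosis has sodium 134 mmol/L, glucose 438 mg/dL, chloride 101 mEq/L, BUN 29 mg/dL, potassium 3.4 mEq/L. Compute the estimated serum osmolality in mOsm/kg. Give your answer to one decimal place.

Calculated osmolality = 2·Na + glucose/18 + BUN/2.8
= 2·134 + 438/18 + 29/2.8
= 268 + 24.33 + 10.36
= 302.69 mOsm/kg

302.7 mOsm/kg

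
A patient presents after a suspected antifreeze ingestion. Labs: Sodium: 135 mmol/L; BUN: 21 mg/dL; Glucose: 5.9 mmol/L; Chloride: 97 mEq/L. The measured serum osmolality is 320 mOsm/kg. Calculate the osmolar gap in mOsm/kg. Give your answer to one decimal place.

36.6 mOsm/kg

Calculated osmolality = 2·Na + glucose + BUN/2.8
= 2·135 + 5.9 + 21/2.8
= 270 + 5.90 + 7.50
= 283.4 mOsm/kg ≈ 283.4 mOsm/kg
Osmolar gap = measured − calculated = 320 − 283.4 = 36.6 mOsm/kg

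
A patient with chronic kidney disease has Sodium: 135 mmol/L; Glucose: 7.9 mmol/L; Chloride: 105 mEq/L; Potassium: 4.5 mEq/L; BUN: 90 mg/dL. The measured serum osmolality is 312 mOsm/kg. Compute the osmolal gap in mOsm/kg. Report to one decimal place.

Calculated osmolality = 2·Na + glucose + BUN/2.8
= 2·135 + 7.9 + 90/2.8
= 270 + 7.90 + 32.14
= 310.04 mOsm/kg ≈ 310.0 mOsm/kg
Osmolar gap = measured − calculated = 312 − 310.0 = 2.0 mOsm/kg

2.0 mOsm/kg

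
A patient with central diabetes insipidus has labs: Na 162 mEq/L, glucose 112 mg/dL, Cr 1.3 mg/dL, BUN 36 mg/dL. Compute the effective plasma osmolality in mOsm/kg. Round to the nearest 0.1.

Effective osmolality excludes urea (freely permeant across cell membranes):
2·Na + glucose/18
= 2·162 + 112/18
= 324 + 6.22
= 330.22 mOsm/kg

330.2 mOsm/kg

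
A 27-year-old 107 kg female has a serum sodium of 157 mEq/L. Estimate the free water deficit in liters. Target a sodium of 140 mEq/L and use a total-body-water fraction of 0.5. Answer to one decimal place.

6.5 L

TBW = 0.5 · 107 = 53.5 L
Free water deficit = TBW · (Na/140 − 1)
= 53.5 · (157/140 − 1)
= 53.5 · 0.1214
= 6.49 L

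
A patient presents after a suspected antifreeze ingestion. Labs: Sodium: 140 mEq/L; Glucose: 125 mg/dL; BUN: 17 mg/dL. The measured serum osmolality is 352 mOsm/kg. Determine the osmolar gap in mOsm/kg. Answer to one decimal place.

59.0 mOsm/kg

Calculated osmolality = 2·Na + glucose/18 + BUN/2.8
= 2·140 + 125/18 + 17/2.8
= 280 + 6.94 + 6.07
= 293.01 mOsm/kg ≈ 293.0 mOsm/kg
Osmolar gap = measured − calculated = 352 − 293.0 = 59.0 mOsm/kg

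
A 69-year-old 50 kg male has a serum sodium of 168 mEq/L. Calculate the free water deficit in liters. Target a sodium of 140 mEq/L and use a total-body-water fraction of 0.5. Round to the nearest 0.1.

TBW = 0.5 · 50 = 25 L
Free water deficit = TBW · (Na/140 − 1)
= 25 · (168/140 − 1)
= 25 · 0.2
= 5 L

5.0 L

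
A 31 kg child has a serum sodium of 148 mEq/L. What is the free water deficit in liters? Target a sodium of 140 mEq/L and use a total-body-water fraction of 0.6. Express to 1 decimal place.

TBW = 0.6 · 31 = 18.6 L
Free water deficit = TBW · (Na/140 − 1)
= 18.6 · (148/140 − 1)
= 18.6 · 0.0571
= 1.06 L

1.1 L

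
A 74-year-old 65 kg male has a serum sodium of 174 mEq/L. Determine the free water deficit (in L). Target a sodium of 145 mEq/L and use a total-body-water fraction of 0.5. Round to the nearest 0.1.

6.5 L

TBW = 0.5 · 65 = 32.5 L
Free water deficit = TBW · (Na/145 − 1)
= 32.5 · (174/145 − 1)
= 32.5 · 0.2
= 6.5 L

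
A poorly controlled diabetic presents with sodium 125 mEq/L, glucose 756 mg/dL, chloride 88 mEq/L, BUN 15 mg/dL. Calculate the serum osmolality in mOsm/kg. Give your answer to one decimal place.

Calculated osmolality = 2·Na + glucose/18 + BUN/2.8
= 2·125 + 756/18 + 15/2.8
= 250 + 42 + 5.36
= 297.36 mOsm/kg

297.4 mOsm/kg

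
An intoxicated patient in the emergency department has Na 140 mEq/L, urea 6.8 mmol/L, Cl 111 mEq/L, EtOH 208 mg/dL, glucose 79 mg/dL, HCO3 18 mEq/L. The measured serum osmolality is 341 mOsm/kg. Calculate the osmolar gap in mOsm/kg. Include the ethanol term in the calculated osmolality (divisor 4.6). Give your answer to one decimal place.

Calculated osmolality = 2·Na + glucose/18 + urea + ethanol/4.6
= 2·140 + 79/18 + 6.8 + 208/4.6
= 280 + 4.39 + 6.80 + 45.22
= 336.41 mOsm/kg ≈ 336.4 mOsm/kg
Osmolar gap = measured − calculated = 341 − 336.4 = 4.6 mOsm/kg

4.6 mOsm/kg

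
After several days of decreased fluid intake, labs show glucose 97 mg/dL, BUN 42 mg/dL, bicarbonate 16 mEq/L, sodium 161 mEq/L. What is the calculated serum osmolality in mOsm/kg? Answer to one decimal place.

Calculated osmolality = 2·Na + glucose/18 + BUN/2.8
= 2·161 + 97/18 + 42/2.8
= 322 + 5.39 + 15
= 342.39 mOsm/kg

342.4 mOsm/kg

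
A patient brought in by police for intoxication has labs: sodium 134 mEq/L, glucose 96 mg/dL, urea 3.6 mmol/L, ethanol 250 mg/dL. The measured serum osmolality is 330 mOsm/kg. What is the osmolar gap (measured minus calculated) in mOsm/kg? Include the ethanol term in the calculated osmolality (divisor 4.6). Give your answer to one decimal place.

Calculated osmolality = 2·Na + glucose/18 + urea + ethanol/4.6
= 2·134 + 96/18 + 3.6 + 250/4.6
= 268 + 5.33 + 3.60 + 54.35
= 331.28 mOsm/kg ≈ 331.3 mOsm/kg
Osmolar gap = measured − calculated = 330 − 331.3 = -1.3 mOsm/kg

-1.3 mOsm/kg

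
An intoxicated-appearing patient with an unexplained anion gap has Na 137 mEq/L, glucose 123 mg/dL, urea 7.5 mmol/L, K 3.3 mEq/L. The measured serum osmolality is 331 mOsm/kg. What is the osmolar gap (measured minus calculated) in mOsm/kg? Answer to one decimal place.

Calculated osmolality = 2·Na + glucose/18 + urea
= 2·137 + 123/18 + 7.5
= 274 + 6.83 + 7.50
= 288.33 mOsm/kg ≈ 288.3 mOsm/kg
Osmolar gap = measured − calculated = 331 − 288.3 = 42.7 mOsm/kg

42.7 mOsm/kg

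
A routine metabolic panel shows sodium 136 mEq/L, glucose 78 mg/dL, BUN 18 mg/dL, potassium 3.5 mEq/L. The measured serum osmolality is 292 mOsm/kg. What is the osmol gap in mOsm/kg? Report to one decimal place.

Calculated osmolality = 2·Na + glucose/18 + BUN/2.8
= 2·136 + 78/18 + 18/2.8
= 272 + 4.33 + 6.43
= 282.76 mOsm/kg ≈ 282.8 mOsm/kg
Osmolar gap = measured − calculated = 292 − 282.8 = 9.2 mOsm/kg

9.2 mOsm/kg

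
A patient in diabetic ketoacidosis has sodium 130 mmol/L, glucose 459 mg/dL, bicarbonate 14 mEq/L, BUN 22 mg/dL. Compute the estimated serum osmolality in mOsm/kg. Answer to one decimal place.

293.4 mOsm/kg

Calculated osmolality = 2·Na + glucose/18 + BUN/2.8
= 2·130 + 459/18 + 22/2.8
= 260 + 25.50 + 7.86
= 293.36 mOsm/kg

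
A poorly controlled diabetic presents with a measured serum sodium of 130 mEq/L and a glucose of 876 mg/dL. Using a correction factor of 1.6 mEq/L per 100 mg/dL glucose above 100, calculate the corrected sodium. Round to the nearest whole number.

142 mEq/L

Corrected Na = measured Na + 1.6 · (glucose − 100)/100
= 130 + 1.6 · (876 − 100)/100
= 130 + 12.4
= 142.4 mEq/L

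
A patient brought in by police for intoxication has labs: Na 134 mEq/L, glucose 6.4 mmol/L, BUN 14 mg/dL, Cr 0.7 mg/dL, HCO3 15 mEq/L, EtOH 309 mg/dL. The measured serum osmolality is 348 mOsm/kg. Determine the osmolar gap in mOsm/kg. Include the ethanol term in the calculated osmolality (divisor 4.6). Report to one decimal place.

Calculated osmolality = 2·Na + glucose + BUN/2.8 + ethanol/4.6
= 2·134 + 6.4 + 14/2.8 + 309/4.6
= 268 + 6.40 + 5 + 67.17
= 346.57 mOsm/kg ≈ 346.6 mOsm/kg
Osmolar gap = measured − calculated = 348 − 346.6 = 1.4 mOsm/kg

1.4 mOsm/kg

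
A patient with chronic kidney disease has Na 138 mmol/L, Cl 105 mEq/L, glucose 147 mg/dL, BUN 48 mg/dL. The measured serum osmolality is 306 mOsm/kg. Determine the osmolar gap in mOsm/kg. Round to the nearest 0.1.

4.7 mOsm/kg

Calculated osmolality = 2·Na + glucose/18 + BUN/2.8
= 2·138 + 147/18 + 48/2.8
= 276 + 8.17 + 17.14
= 301.31 mOsm/kg ≈ 301.3 mOsm/kg
Osmolar gap = measured − calculated = 306 − 301.3 = 4.7 mOsm/kg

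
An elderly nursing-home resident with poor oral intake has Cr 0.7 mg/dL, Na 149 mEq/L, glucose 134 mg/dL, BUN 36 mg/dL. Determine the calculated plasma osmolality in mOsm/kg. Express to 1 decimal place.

Calculated osmolality = 2·Na + glucose/18 + BUN/2.8
= 2·149 + 134/18 + 36/2.8
= 298 + 7.44 + 12.86
= 318.3 mOsm/kg

318.3 mOsm/kg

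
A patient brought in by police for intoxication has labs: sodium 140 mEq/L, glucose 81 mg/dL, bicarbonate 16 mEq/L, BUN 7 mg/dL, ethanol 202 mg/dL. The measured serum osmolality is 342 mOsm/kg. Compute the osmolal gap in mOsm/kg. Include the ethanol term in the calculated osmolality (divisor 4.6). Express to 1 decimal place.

Calculated osmolality = 2·Na + glucose/18 + BUN/2.8 + ethanol/4.6
= 2·140 + 81/18 + 7/2.8 + 202/4.6
= 280 + 4.50 + 2.50 + 43.91
= 330.91 mOsm/kg ≈ 330.9 mOsm/kg
Osmolar gap = measured − calculated = 342 − 330.9 = 11.1 mOsm/kg

11.1 mOsm/kg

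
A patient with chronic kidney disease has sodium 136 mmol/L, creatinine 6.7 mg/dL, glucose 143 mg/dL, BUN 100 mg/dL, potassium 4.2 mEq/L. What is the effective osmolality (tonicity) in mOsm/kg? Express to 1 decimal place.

Effective osmolality excludes urea (freely permeant across cell membranes):
2·Na + glucose/18
= 2·136 + 143/18
= 272 + 7.94
= 279.94 mOsm/kg

279.9 mOsm/kg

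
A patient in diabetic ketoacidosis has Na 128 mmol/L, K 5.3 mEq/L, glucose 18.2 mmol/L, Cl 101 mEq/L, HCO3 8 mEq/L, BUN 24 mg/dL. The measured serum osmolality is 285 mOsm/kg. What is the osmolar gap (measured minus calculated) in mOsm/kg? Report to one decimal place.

Calculated osmolality = 2·Na + glucose + BUN/2.8
= 2·128 + 18.2 + 24/2.8
= 256 + 18.20 + 8.57
= 282.77 mOsm/kg ≈ 282.8 mOsm/kg
Osmolar gap = measured − calculated = 285 − 282.8 = 2.2 mOsm/kg

2.2 mOsm/kg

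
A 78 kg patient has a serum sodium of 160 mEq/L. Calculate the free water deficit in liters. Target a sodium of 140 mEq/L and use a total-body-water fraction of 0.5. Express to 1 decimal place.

TBW = 0.5 · 78 = 39 L
Free water deficit = TBW · (Na/140 − 1)
= 39 · (160/140 − 1)
= 39 · 0.1429
= 5.57 L

5.6 L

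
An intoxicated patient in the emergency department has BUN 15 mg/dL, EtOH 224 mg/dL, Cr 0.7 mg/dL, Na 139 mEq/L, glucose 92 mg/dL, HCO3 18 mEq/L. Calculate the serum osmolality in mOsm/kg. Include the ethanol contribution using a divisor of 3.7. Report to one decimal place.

Calculated osmolality = 2·Na + glucose/18 + BUN/2.8 + ethanol/3.7
= 2·139 + 92/18 + 15/2.8 + 224/3.7
= 278 + 5.11 + 5.36 + 60.54
= 349.01 mOsm/kg

349.0 mOsm/kg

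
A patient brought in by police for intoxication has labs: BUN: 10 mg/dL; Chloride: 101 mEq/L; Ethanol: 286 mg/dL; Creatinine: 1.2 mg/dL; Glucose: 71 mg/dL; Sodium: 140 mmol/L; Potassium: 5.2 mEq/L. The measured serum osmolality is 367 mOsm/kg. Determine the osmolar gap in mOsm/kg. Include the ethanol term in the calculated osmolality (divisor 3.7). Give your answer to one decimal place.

Calculated osmolality = 2·Na + glucose/18 + BUN/2.8 + ethanol/3.7
= 2·140 + 71/18 + 10/2.8 + 286/3.7
= 280 + 3.94 + 3.57 + 77.30
= 364.81 mOsm/kg ≈ 364.8 mOsm/kg
Osmolar gap = measured − calculated = 367 − 364.8 = 2.2 mOsm/kg

2.2 mOsm/kg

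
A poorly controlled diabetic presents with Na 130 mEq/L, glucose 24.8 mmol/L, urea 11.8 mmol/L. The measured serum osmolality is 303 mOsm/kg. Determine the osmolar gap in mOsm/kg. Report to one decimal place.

Calculated osmolality = 2·Na + glucose + urea
= 2·130 + 24.8 + 11.8
= 260 + 24.80 + 11.80
= 296.6 mOsm/kg ≈ 296.6 mOsm/kg
Osmolar gap = measured − calculated = 303 − 296.6 = 6.4 mOsm/kg

6.4 mOsm/kg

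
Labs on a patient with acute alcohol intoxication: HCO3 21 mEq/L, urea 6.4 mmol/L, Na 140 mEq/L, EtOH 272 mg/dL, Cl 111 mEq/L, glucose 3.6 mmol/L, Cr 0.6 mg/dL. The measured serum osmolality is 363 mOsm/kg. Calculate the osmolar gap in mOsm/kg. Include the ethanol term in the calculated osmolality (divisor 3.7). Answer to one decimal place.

-0.5 mOsm/kg

Calculated osmolality = 2·Na + glucose + urea + ethanol/3.7
= 2·140 + 3.6 + 6.4 + 272/3.7
= 280 + 3.60 + 6.40 + 73.51
= 363.51 mOsm/kg ≈ 363.5 mOsm/kg
Osmolar gap = measured − calculated = 363 − 363.5 = -0.5 mOsm/kg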